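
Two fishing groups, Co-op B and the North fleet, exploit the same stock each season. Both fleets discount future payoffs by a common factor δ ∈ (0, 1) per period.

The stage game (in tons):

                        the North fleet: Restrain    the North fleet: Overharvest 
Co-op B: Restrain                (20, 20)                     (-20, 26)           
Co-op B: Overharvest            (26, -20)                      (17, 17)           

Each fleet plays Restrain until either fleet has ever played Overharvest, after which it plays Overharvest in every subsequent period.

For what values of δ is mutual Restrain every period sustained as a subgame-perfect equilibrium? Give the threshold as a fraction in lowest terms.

Under grim trigger the critical discount factor is (T−C)/(T−P) with T = 26, C = 20, P = 17.
δ* = (26−20)/(26−17) = 6/9 = 2/3.

2/3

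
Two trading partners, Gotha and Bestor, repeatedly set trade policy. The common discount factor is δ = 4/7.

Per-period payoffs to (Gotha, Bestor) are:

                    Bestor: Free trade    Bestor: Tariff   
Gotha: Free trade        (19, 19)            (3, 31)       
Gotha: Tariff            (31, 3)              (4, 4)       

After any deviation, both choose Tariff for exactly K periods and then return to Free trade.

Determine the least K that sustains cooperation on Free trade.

No profitable deviation requires (19−4)(δ+…+δ^K) ≥ 31−19, i.e. δ+…+δ^K ≥ 4/5 ≈ 0.8000.
With δ = 4/7, the partial sums are K=1: 0.5714, K=2: 0.8980.
K = 2 is the first length at which the sum reaches 0.8000.

2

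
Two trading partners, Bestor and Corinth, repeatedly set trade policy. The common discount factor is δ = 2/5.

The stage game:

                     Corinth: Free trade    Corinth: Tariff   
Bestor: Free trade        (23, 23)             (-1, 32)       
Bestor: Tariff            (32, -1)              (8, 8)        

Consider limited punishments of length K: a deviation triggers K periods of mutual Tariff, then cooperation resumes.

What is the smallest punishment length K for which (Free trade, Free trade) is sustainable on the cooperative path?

Need Σ_{k=1}^{K} δ^k ≥ (32−23)/(23−8) = 0.6000 at δ = 2/5.
At K = 2 the sum is 0.5600 < 0.6000; at K = 3 it is 0.6240 ≥ 0.6000.
So the minimum punishment length is K = 3.

3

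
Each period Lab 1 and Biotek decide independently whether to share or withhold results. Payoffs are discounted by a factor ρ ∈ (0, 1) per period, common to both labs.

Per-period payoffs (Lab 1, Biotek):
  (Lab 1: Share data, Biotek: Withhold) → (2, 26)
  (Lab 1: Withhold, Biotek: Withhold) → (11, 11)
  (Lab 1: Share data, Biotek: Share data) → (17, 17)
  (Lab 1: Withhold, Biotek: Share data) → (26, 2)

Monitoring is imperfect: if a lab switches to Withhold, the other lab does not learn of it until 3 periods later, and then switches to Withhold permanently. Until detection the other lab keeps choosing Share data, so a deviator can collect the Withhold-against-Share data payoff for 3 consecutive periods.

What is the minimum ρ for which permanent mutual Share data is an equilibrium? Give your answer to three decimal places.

0.843

The best deviation is to choose Withhold for all 3 undetected periods, earning 26 each, then 11 forever once detected.
Deviation value: 26(1−ρ^3)/(1−ρ) + 11ρ^3/(1−ρ); cooperation value: 17/(1−ρ).
IC: 17 ≥ 26(1−ρ^3) + 11ρ^3 = 26 − 15ρ^3.
So ρ^3 ≥ 9/15 = 3/5, giving ρ ≥ (3/5)^(1/3) ≈ 0.843.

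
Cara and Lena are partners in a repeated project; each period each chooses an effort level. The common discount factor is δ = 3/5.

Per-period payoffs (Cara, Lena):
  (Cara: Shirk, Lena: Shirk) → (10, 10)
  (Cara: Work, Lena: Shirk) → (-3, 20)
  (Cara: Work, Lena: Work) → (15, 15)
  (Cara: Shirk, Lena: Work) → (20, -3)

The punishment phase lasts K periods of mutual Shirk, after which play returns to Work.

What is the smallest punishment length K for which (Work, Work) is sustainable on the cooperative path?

No profitable deviation requires (15−10)(δ+…+δ^K) ≥ 20−15, i.e. δ+…+δ^K ≥ 1 ≈ 1.0000.
With δ = 3/5, the partial sums are K=1: 0.6000, K=2: 0.9600, K=3: 1.1760.
K = 3 is the first length at which the sum reaches 1.0000.

3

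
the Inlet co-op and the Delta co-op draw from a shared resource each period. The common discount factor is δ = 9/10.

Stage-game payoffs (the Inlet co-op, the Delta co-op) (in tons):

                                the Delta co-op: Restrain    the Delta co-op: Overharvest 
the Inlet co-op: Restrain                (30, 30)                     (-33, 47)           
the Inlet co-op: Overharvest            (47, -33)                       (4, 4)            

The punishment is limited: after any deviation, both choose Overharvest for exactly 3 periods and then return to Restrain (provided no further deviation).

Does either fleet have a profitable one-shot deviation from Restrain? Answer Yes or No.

Comparing payoff streams over the 4 periods until play realigns: cooperate → 30(1+δ+…+δ^3); deviate → 47 + 4(δ+…+δ^3).
Cooperation is sustained iff (30−4)(δ+…+δ^3) ≥ 47−30.
δ+…+δ^3 = 9/10·(1−(9/10)^3)/(1−9/10) = 2.4390, and (47−30)/(30−4) = 0.6538.
2.4390 ≥ 0.6538, so cooperation is sustainable.

No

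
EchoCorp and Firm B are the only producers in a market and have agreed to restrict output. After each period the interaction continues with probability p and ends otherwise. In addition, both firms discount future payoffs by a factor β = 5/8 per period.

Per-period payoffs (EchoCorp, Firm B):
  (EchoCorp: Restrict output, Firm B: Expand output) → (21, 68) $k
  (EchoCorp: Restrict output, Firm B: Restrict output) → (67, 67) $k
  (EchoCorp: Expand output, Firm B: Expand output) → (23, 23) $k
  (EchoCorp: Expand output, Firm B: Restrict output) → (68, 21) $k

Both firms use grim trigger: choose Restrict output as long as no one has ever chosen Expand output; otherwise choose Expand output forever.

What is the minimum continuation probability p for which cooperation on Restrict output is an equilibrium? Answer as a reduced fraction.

8/225

Expected continuation weight on next period's payoff is β·p = 5/8·p, which plays the role of the discount factor.
Cooperation requires 5/8·p ≥ (68−67)/(68−23) = 1/45, hence p ≥ 8/225.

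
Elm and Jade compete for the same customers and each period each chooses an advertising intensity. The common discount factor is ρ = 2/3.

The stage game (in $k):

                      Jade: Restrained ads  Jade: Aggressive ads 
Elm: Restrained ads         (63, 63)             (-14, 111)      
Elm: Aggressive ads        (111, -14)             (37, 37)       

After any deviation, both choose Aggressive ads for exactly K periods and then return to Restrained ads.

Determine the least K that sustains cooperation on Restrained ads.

7

Need Σ_{k=1}^{K} ρ^k ≥ (111−63)/(63−37) = 1.8462 at ρ = 2/3.
At K = 6 the sum is 1.8244 < 1.8462; at K = 7 it is 1.8829 ≥ 1.8462.
So the minimum punishment length is K = 7.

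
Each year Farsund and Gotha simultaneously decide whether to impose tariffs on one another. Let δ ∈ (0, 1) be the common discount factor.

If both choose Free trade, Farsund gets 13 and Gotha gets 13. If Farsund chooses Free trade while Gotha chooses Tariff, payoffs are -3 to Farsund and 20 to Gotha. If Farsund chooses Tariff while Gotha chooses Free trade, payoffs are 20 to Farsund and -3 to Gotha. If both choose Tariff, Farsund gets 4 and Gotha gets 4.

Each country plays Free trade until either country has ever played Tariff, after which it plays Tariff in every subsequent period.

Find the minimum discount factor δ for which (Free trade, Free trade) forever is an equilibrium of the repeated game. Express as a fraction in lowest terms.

One-period gain from deviating is 20 − 13 = 7. The loss is 13 − 4 = 9 in every subsequent period, with present value 9·δ/(1−δ).
Deviation is unprofitable when 9·δ/(1−δ) ≥ 7, i.e. δ/(1−δ) ≥ 7/9.
Equivalently δ ≥ 7/(7+9) = 7/16.

7/16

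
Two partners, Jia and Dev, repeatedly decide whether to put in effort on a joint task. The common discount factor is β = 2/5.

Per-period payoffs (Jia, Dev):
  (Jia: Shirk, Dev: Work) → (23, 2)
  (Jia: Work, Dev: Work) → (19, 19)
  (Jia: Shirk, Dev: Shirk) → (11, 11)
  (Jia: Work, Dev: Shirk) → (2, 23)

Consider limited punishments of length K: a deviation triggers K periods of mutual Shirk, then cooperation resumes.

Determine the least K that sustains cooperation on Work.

No profitable deviation requires (19−11)(β+…+β^K) ≥ 23−19, i.e. β+…+β^K ≥ 1/2 ≈ 0.5000.
With β = 2/5, the partial sums are K=1: 0.4000, K=2: 0.5600.
K = 2 is the first length at which the sum reaches 0.5000.

2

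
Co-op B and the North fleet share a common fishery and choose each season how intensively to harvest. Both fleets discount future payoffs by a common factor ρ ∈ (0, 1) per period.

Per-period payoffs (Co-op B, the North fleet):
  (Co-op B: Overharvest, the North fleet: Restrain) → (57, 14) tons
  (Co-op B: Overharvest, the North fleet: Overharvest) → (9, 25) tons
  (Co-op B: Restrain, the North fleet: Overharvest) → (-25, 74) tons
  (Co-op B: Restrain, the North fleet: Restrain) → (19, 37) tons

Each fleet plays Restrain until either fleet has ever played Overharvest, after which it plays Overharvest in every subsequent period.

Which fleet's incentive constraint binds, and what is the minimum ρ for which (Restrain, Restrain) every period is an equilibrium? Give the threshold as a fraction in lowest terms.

For Co-op B: deviation gain 57−19 = 38, per-period punishment loss 19−9 = 10. IC gives ρ ≥ 38/48 = 19/24.
For the North fleet: gain 37, loss 12 per period, so ρ ≥ 37/49.
The tighter constraint is Co-op B's, so cooperation needs ρ ≥ 19/24.

Co-op B; ρ ≥ 19/24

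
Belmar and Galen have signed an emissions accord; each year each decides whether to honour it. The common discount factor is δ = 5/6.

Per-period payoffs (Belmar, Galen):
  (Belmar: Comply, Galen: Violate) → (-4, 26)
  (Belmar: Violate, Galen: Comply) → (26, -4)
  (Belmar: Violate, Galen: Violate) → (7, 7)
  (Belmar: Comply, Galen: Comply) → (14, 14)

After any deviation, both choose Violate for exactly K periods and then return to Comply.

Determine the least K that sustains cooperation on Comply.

3

IC: δ(1−δ^K)/(1−δ) ≥ (26−14)/(14−7) = 12/7.
With δ = 5/6: need 1 − δ^K ≥ 12/7·(1−5/6)/(5/6), i.e. δ^K ≤ 0.6571.
Since (5/6)^2 = 0.6944 and (5/6)^3 = 0.5787, the smallest such K is 3.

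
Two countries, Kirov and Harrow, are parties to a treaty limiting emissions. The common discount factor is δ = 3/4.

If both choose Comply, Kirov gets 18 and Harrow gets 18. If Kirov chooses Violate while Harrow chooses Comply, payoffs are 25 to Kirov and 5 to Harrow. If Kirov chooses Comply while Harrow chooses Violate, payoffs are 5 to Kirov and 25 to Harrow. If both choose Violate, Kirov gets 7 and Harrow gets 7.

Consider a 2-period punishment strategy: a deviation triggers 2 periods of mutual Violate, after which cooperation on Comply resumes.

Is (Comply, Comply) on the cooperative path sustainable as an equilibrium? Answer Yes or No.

Comparing payoff streams over the 3 periods until play realigns: cooperate → 18(1+δ+…+δ^2); deviate → 25 + 7(δ+…+δ^2).
Cooperation is sustained iff (18−7)(δ+…+δ^2) ≥ 25−18.
δ+…+δ^2 = 3/4·(1−(3/4)^2)/(1−3/4) = 1.3125, and (25−18)/(18−7) = 0.6364.
1.3125 ≥ 0.6364, so cooperation is sustainable.

Yes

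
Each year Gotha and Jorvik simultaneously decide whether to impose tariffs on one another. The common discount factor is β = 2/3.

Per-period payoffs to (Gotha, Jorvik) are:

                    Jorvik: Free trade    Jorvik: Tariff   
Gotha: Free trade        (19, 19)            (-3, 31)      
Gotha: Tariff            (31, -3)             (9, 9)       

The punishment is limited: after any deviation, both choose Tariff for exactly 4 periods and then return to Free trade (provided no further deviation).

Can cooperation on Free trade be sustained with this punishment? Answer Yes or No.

IC: β+…+β^4 ≥ (31−19)/(19−9) = 6/5.
At β = 2/3: partial sum = 1.6049 ≥ 1.2000. Cooperation sustainable.

Yes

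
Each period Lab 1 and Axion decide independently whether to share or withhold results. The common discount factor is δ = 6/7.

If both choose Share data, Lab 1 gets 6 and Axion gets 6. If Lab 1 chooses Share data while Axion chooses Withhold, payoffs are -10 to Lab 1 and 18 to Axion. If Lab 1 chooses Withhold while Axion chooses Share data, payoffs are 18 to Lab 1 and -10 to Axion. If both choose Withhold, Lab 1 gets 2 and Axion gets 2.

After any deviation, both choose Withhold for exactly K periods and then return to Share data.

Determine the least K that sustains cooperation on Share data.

5

Need Σ_{k=1}^{K} δ^k ≥ (18−6)/(6−2) = 3.0000 at δ = 6/7.
At K = 4 the sum is 2.7613 < 3.0000; at K = 5 it is 3.2240 ≥ 3.0000.
So the minimum punishment length is K = 5.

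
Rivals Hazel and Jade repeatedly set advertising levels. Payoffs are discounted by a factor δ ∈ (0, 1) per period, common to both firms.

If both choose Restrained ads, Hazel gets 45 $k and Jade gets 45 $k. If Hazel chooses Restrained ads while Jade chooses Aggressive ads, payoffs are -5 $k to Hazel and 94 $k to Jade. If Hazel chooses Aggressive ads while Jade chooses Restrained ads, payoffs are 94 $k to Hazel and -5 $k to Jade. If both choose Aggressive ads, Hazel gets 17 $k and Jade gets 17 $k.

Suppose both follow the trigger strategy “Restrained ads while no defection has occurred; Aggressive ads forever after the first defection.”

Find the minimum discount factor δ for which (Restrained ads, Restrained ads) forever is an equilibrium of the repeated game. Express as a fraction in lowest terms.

Cooperation forever yields 45 each period: 45/(1−δ).
Deviating yields 94 once, then 17 forever: 94 + 17δ/(1−δ).
No profitable deviation requires 45/(1−δ) ≥ 94 + 17δ/(1−δ).
Multiplying by (1−δ): 45 ≥ 94(1−δ) + 17δ = 94 − 77δ.
So 77δ ≥ 49, i.e. δ ≥ 49/77 = 7/11.

7/11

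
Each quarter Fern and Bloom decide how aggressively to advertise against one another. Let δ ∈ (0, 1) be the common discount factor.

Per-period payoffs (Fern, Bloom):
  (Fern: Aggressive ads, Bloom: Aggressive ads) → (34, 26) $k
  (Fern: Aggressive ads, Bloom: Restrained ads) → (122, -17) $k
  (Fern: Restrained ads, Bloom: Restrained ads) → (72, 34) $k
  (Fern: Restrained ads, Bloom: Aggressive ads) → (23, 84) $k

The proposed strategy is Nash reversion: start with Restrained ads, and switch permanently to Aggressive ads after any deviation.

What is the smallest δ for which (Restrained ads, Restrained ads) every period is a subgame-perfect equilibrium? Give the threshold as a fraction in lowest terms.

25/29

For Fern: deviation gain 122−72 = 50, per-period punishment loss 72−34 = 38. IC gives δ ≥ 50/88 = 25/44.
For Bloom: gain 50, loss 8 per period, so δ ≥ 50/58 = 25/29.
The tighter constraint is Bloom's, so cooperation needs δ ≥ 25/29.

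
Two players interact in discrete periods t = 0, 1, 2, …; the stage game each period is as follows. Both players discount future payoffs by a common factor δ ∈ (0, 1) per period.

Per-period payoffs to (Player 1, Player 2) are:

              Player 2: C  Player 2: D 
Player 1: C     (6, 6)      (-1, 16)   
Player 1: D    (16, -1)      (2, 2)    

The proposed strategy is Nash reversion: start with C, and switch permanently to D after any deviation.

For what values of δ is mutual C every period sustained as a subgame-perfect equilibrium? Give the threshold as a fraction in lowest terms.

5/7

One-period gain from deviating is 16 − 6 = 10. The loss is 6 − 2 = 4 in every subsequent period, with present value 4·δ/(1−δ).
Deviation is unprofitable when 4·δ/(1−δ) ≥ 10, i.e. δ/(1−δ) ≥ 5/2.
Equivalently δ ≥ 10/(10+4) = 5/7.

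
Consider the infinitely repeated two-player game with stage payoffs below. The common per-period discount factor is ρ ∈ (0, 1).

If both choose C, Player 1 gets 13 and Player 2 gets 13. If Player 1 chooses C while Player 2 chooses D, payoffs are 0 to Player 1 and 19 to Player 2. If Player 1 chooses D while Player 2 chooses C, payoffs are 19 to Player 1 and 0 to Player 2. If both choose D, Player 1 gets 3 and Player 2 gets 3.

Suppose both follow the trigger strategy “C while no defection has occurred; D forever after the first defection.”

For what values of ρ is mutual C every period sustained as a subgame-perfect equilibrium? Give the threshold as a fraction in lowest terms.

One-period gain from deviating is 19 − 13 = 6. The loss is 13 − 3 = 10 in every subsequent period, with present value 10·ρ/(1−ρ).
Deviation is unprofitable when 10·ρ/(1−ρ) ≥ 6, i.e. ρ/(1−ρ) ≥ 3/5.
Equivalently ρ ≥ 6/(6+10) = 3/8.

3/8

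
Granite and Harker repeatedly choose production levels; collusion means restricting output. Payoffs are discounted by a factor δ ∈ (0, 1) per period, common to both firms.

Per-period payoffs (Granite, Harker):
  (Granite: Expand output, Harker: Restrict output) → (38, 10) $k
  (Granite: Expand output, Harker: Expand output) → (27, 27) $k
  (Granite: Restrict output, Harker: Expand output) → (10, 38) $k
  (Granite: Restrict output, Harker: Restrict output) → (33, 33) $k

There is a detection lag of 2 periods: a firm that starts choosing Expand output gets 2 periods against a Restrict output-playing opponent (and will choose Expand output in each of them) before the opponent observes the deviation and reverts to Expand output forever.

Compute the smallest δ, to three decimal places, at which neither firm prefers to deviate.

A deviator earns 38 for 2 periods, then 27 forever; cooperating earns 33 forever. Multiplying the IC by (1−δ):
33 ≥ 38(1−δ^2) + 27δ^2, so 11·δ^2 ≥ 5 and δ^2 ≥ 5/11.
δ ≥ (5/11)^(1/2) ≈ 0.674.

0.674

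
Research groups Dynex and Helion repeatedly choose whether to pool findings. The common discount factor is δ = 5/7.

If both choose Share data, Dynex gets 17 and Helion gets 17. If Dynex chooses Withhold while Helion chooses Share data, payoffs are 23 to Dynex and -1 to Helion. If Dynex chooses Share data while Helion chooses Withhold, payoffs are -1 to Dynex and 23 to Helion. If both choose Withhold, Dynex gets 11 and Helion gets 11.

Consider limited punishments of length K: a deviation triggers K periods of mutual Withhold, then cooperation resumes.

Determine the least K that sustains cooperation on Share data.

Need Σ_{k=1}^{K} δ^k ≥ (23−17)/(17−11) = 1.0000 at δ = 5/7.
At K = 1 the sum is 0.7143 < 1.0000; at K = 2 it is 1.2245 ≥ 1.0000.
So the minimum punishment length is K = 2.

2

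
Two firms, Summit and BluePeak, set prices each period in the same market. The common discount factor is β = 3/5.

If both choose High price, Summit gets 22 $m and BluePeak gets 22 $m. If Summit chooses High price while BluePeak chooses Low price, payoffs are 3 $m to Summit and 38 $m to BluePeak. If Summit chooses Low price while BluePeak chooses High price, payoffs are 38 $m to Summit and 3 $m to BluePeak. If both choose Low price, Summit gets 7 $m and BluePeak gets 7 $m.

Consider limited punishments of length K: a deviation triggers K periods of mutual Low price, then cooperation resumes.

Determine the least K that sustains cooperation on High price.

3

No profitable deviation requires (22−7)(β+…+β^K) ≥ 38−22, i.e. β+…+β^K ≥ 16/15 ≈ 1.0667.
With β = 3/5, the partial sums are K=1: 0.6000, K=2: 0.9600, K=3: 1.1760.
K = 3 is the first length at which the sum reaches 1.0667.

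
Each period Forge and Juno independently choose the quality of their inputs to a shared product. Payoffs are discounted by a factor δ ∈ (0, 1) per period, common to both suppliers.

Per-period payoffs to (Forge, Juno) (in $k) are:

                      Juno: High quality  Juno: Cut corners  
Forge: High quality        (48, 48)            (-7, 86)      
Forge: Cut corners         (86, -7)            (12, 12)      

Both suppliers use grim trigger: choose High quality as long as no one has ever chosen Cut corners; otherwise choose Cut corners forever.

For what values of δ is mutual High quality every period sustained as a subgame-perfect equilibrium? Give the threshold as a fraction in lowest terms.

19/37

Cooperation forever yields 48 each period: 48/(1−δ).
Deviating yields 86 once, then 12 forever: 86 + 12δ/(1−δ).
No profitable deviation requires 48/(1−δ) ≥ 86 + 12δ/(1−δ).
Multiplying by (1−δ): 48 ≥ 86(1−δ) + 12δ = 86 − 74δ.
So 74δ ≥ 38, i.e. δ ≥ 38/74 = 19/37.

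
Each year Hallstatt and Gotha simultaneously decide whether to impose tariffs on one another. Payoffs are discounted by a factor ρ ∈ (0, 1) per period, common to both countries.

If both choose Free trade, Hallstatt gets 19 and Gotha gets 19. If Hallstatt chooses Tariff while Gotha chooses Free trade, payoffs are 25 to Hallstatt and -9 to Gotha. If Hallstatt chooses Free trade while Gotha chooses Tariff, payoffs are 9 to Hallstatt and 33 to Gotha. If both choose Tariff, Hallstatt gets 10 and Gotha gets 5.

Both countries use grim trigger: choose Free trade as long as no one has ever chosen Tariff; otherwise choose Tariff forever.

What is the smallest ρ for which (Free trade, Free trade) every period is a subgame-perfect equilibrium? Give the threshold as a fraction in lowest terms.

Hallstatt: cooperation gives 19 each period; deviation gives 25 once then 10 forever.
  19/(1−ρ) ≥ 25 + 10ρ/(1−ρ) ⇒ ρ ≥ 6/15 = 2/5.
Gotha: cooperation gives 19 each period; deviation gives 33 once then 5 forever.
  ρ ≥ 14/28 = 1/2.
Both must hold, so the binding constraint is Gotha's: ρ ≥ 1/2.

1/2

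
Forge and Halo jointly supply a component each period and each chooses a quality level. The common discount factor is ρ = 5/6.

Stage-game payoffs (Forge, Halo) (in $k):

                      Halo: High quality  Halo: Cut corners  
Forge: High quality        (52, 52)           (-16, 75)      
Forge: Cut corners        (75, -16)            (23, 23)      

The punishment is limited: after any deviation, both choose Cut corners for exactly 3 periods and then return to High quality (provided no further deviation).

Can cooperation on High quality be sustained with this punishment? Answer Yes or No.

Comparing payoff streams over the 4 periods until play realigns: cooperate → 52(1+ρ+…+ρ^3); deviate → 75 + 23(ρ+…+ρ^3).
Cooperation is sustained iff (52−23)(ρ+…+ρ^3) ≥ 75−52.
ρ+…+ρ^3 = 5/6·(1−(5/6)^3)/(1−5/6) = 2.1065, and (75−52)/(52−23) = 0.7931.
2.1065 ≥ 0.7931, so cooperation is sustainable.

Yes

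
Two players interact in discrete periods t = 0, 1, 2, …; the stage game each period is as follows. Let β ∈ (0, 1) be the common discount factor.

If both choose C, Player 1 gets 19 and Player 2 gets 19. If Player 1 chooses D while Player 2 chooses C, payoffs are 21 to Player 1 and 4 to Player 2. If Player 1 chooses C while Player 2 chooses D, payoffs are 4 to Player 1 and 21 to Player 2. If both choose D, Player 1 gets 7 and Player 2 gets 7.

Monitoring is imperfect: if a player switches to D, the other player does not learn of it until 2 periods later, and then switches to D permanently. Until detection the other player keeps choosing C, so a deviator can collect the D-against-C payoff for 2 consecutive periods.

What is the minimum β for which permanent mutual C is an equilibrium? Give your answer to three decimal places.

Deviating for the 2 undetected periods gains 21−19 = 2 per period over cooperation, then loses 19−7 = 12 per period forever once punishment starts.
Gain: 2(1 + β + … + β^1); loss: 12·β^2/(1−β).
No profitable deviation ⇔ 2(1−β^2) ≤ 12·β^2, i.e. β^2 ≥ 2/(2+12) = 1/7.
Hence β ≥ (1/7)^(1/2) ≈ 0.378.

0.378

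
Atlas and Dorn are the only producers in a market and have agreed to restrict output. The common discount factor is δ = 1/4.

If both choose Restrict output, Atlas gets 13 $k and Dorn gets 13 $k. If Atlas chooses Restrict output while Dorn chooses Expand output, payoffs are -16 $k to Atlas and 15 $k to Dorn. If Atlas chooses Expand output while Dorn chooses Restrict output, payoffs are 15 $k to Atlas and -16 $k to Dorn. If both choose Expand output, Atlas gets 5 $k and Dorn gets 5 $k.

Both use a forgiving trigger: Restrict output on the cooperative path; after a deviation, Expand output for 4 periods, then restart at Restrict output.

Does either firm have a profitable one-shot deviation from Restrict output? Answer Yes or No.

IC: δ+…+δ^4 ≥ (15−13)/(13−5) = 1/4.
At δ = 1/4: partial sum = 0.3320 ≥ 0.2500. Cooperation sustainable.

No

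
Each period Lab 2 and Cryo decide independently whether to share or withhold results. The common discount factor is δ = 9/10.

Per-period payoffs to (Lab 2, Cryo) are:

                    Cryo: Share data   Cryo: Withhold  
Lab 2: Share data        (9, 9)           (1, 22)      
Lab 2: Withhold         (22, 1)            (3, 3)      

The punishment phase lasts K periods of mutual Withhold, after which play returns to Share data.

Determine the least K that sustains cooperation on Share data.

No profitable deviation requires (9−3)(δ+…+δ^K) ≥ 22−9, i.e. δ+…+δ^K ≥ 13/6 ≈ 2.1667.
With δ = 9/10, the partial sums are K=1: 0.9000, K=2: 1.7100, K=3: 2.4390.
K = 3 is the first length at which the sum reaches 2.1667.

3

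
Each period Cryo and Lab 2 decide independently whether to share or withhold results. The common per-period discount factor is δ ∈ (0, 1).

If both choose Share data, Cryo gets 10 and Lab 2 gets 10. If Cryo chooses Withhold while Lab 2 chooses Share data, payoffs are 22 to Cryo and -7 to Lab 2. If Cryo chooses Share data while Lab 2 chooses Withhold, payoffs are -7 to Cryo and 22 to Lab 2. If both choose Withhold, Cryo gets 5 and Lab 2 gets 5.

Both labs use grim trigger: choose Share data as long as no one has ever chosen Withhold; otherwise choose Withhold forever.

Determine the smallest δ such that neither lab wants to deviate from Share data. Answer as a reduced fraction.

10/(1−δ) ≥ 22 + 5δ/(1−δ)
10 ≥ 22 − 17δ
δ ≥ 12/17.

12/17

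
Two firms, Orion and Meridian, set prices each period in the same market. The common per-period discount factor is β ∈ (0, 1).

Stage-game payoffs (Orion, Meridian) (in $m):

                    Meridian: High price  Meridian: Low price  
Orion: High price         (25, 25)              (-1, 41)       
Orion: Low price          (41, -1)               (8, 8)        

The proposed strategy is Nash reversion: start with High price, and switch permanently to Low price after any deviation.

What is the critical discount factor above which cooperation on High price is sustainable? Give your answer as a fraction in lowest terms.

Cooperation forever yields 25 each period: 25/(1−β).
Deviating yields 41 once, then 8 forever: 41 + 8β/(1−β).
No profitable deviation requires 25/(1−β) ≥ 41 + 8β/(1−β).
Multiplying by (1−β): 25 ≥ 41(1−β) + 8β = 41 − 33β.
So 33β ≥ 16, i.e. β ≥ 16/33.

16/33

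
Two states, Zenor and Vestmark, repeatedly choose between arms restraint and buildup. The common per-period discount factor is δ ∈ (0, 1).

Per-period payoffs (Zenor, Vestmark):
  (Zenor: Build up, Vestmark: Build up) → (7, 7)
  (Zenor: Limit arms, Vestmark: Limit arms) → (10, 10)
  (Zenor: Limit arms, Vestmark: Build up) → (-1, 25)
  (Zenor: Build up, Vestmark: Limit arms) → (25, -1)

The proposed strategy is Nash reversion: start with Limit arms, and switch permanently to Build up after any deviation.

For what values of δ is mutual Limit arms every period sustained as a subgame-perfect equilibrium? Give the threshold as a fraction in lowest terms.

5/6

10/(1−δ) ≥ 25 + 7δ/(1−δ)
10 ≥ 25 − 18δ
δ ≥ 15/18 = 5/6.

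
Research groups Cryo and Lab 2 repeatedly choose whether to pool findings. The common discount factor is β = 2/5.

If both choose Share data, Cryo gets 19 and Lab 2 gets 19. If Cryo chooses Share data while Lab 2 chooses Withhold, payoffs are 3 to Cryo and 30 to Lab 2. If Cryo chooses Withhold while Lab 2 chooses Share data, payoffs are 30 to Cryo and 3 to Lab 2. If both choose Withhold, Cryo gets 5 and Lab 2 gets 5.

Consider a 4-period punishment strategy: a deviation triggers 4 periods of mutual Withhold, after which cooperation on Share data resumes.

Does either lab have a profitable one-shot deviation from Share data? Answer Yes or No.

Yes

A one-shot deviation gives 30 now, then 5 for 4 periods, then back to 19.
Gain from deviating: (30−19) today; loss: (19−5) in each of the next 4 periods.
No-deviation condition: (19−5)(β+…+β^4) ≥ 30−19, i.e. β+…+β^4 ≥ 11/14.
At β = 2/5: β+…+β^4 = 0.6496 < 0.7857.
So cooperation is not sustainable.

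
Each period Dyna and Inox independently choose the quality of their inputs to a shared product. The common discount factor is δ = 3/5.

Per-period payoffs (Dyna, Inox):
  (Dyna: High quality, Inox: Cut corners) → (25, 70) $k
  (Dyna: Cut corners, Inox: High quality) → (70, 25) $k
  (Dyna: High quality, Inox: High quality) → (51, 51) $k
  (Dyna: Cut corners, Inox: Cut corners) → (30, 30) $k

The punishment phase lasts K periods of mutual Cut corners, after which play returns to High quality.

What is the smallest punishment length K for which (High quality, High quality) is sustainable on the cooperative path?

2

No profitable deviation requires (51−30)(δ+…+δ^K) ≥ 70−51, i.e. δ+…+δ^K ≥ 19/21 ≈ 0.9048.
With δ = 3/5, the partial sums are K=1: 0.6000, K=2: 0.9600.
K = 2 is the first length at which the sum reaches 0.9048.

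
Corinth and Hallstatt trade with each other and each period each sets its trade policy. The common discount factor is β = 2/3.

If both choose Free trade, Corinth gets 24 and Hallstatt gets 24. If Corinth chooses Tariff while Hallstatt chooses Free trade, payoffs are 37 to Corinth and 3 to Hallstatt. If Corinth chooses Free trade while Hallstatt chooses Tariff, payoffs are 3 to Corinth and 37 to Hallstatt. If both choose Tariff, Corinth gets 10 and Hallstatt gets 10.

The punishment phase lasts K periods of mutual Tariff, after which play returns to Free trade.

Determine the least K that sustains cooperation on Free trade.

No profitable deviation requires (24−10)(β+…+β^K) ≥ 37−24, i.e. β+…+β^K ≥ 13/14 ≈ 0.9286.
With β = 2/3, the partial sums are K=1: 0.6667, K=2: 1.1111.
K = 2 is the first length at which the sum reaches 0.9286.

2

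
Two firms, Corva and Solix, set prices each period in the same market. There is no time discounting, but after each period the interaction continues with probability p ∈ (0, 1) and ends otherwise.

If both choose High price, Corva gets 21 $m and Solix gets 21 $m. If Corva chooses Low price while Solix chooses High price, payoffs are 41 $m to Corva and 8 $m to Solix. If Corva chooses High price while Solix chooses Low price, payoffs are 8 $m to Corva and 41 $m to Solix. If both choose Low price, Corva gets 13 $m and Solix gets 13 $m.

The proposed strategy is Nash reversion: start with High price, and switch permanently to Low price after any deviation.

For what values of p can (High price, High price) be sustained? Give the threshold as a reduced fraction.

With no time discounting, the continuation probability p plays the role of the discount factor.
Grim-trigger IC: 21/(1−p) ≥ 41 + 13p/(1−p) ⇒ p ≥ (41−21)/(41−13) = 5/7.

5/7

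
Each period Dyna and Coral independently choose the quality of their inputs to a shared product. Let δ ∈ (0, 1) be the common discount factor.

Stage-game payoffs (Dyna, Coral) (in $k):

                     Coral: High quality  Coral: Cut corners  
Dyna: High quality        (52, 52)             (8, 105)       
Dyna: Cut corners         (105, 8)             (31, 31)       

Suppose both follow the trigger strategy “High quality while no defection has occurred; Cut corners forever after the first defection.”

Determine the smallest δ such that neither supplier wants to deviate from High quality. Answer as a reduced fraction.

52/(1−δ) ≥ 105 + 31δ/(1−δ)
52 ≥ 105 − 74δ
δ ≥ 53/74.

53/74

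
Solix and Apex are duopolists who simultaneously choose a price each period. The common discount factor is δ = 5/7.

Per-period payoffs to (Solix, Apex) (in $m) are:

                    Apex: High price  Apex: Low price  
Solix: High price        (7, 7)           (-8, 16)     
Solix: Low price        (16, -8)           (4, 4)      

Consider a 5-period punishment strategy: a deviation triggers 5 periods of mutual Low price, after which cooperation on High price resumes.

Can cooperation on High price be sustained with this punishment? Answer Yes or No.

No

IC: δ+…+δ^5 ≥ (16−7)/(7−4) = 3.
At δ = 5/7: partial sum = 2.0352 < 3.0000. Cooperation not sustainable.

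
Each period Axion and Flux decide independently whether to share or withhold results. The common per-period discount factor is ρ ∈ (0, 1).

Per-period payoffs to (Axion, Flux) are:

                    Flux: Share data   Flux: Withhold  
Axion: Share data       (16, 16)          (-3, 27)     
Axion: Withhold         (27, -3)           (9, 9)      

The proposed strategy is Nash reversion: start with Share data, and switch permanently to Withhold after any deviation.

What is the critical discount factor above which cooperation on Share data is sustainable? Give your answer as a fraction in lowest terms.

11/18

Under grim trigger the critical discount factor is (T−C)/(T−P) with T = 27, C = 16, P = 9.
ρ* = (27−16)/(27−9) = 11/18.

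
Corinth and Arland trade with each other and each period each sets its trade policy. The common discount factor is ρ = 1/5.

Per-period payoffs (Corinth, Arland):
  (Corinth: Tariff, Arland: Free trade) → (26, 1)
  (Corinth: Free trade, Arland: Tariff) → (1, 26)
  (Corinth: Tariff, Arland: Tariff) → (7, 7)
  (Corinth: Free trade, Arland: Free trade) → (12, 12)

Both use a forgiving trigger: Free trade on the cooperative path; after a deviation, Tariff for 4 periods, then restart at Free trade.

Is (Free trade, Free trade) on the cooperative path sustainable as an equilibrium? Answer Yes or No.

Comparing payoff streams over the 5 periods until play realigns: cooperate → 12(1+ρ+…+ρ^4); deviate → 26 + 7(ρ+…+ρ^4).
Cooperation is sustained iff (12−7)(ρ+…+ρ^4) ≥ 26−12.
ρ+…+ρ^4 = 1/5·(1−(1/5)^4)/(1−1/5) = 0.2496, and (26−12)/(12−7) = 2.8000.
0.2496 < 2.8000, so cooperation is not sustainable.

No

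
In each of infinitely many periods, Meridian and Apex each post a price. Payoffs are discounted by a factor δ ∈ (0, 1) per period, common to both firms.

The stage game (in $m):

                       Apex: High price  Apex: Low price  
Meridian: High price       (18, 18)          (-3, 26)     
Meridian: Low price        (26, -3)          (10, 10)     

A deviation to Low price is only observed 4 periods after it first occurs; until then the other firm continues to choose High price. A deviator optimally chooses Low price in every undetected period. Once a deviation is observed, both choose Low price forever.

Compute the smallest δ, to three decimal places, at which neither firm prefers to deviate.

Deviating for the 4 undetected periods gains 26−18 = 8 per period over cooperation, then loses 18−10 = 8 per period forever once punishment starts.
Gain: 8(1 + δ + … + δ^3); loss: 8·δ^4/(1−δ).
No profitable deviation ⇔ 8(1−δ^4) ≤ 8·δ^4, i.e. δ^4 ≥ 8/(8+8) = 1/2.
Hence δ ≥ (1/2)^(1/4) ≈ 0.841.

0.841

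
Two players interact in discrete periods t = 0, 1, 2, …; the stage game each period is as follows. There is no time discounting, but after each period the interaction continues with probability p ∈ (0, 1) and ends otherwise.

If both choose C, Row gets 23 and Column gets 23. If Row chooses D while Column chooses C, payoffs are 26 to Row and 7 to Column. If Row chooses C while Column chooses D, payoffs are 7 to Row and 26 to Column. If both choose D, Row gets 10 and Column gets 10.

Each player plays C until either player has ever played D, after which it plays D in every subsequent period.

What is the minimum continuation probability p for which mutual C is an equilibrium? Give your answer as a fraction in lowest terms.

3/16

With no time discounting, the continuation probability p plays the role of the discount factor.
Grim-trigger IC: 23/(1−p) ≥ 26 + 10p/(1−p) ⇒ p ≥ (26−23)/(26−10) = 3/16.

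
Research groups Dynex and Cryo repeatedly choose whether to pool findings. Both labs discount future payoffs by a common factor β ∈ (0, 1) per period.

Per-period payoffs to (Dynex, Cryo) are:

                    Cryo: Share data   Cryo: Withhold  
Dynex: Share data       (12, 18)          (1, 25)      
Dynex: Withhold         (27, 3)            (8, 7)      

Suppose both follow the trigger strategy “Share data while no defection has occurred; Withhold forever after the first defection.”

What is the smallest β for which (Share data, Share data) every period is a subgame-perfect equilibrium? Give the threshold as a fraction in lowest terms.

For Dynex: deviation gain 27−12 = 15, per-period punishment loss 12−8 = 4. IC gives β ≥ 15/19.
For Cryo: gain 7, loss 11 per period, so β ≥ 7/18.
The tighter constraint is Dynex's, so cooperation needs β ≥ 15/19.

15/19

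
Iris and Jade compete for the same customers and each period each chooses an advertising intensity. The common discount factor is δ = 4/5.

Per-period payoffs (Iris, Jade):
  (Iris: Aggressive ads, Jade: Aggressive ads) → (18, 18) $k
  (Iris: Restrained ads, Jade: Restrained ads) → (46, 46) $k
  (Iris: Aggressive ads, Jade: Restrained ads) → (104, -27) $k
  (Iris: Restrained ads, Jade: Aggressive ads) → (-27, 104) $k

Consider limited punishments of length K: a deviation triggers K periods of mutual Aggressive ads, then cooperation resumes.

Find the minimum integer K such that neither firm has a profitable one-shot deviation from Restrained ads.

4

IC: δ(1−δ^K)/(1−δ) ≥ (104−46)/(46−18) = 29/14.
With δ = 4/5: need 1 − δ^K ≥ 29/14·(1−4/5)/(4/5), i.e. δ^K ≤ 0.4821.
Since (4/5)^3 = 0.5120 and (4/5)^4 = 0.4096, the smallest such K is 4.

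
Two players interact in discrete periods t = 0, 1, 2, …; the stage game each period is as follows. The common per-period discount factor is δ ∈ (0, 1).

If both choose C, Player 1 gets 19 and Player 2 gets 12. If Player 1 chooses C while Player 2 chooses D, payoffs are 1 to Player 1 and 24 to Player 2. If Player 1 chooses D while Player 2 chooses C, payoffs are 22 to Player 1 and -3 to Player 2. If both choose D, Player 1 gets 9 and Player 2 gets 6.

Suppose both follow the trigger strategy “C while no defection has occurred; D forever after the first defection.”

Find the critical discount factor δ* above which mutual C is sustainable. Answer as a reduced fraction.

Player 1: cooperation gives 19 each period; deviation gives 22 once then 9 forever.
  19/(1−δ) ≥ 22 + 9δ/(1−δ) ⇒ δ ≥ 3/13.
Player 2: cooperation gives 12 each period; deviation gives 24 once then 6 forever.
  δ ≥ 12/18 = 2/3.
Both must hold, so the binding constraint is Player 2's: δ ≥ 2/3.

2/3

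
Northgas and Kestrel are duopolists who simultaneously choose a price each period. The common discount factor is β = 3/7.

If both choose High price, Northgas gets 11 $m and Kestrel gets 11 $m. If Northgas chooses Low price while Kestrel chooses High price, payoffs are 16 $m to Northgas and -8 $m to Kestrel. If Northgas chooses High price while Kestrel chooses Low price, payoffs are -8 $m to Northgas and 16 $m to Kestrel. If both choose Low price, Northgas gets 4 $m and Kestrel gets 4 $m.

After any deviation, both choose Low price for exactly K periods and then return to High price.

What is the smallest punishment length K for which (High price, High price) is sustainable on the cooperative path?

4

IC: β(1−β^K)/(1−β) ≥ (16−11)/(11−4) = 5/7.
With β = 3/7: need 1 − β^K ≥ 5/7·(1−3/7)/(3/7), i.e. β^K ≤ 0.0476.
Since (3/7)^3 = 0.0787 and (3/7)^4 = 0.0337, the smallest such K is 4.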